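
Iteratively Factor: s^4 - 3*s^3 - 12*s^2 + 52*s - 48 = (s - 2)*(s^3 - s^2 - 14*s + 24) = (s - 2)^2*(s^2 + s - 12) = (s - 2)^2*(s + 4)*(s - 3)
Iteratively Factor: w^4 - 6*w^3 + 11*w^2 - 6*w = (w - 3)*(w^3 - 3*w^2 + 2*w) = (w - 3)*(w - 1)*(w^2 - 2*w) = w*(w - 3)*(w - 1)*(w - 2)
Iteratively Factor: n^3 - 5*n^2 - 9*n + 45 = (n + 3)*(n^2 - 8*n + 15) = (n - 5)*(n + 3)*(n - 3)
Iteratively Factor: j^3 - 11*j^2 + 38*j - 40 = (j - 2)*(j^2 - 9*j + 20) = (j - 5)*(j - 2)*(j - 4)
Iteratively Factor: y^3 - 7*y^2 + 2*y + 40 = (y - 5)*(y^2 - 2*y - 8) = (y - 5)*(y - 4)*(y + 2)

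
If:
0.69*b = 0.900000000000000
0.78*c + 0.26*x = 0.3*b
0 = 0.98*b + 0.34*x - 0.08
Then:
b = 1.30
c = 1.68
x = -3.52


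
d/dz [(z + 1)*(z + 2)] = 2*z + 3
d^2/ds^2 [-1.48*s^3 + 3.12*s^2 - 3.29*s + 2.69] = 6.24 - 8.88*s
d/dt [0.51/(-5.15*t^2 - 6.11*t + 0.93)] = (5.253*t + 3.1161)/(5.15*t^2 + 6.11*t - 0.93)^2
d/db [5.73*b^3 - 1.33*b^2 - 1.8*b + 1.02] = 17.19*b^2 - 2.66*b - 1.8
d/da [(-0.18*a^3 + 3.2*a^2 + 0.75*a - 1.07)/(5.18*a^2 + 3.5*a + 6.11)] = (-0.9324*a^4 - 1.26*a^3 + 4.01560000000001*a^2 + 50.1892*a + 8.3275)/(26.8324*a^4 + 36.26*a^3 + 75.5496*a^2 + 42.77*a + 37.3321)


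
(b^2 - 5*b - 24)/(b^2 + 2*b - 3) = (b - 8)/(b - 1)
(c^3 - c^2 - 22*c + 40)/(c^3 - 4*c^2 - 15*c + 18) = (c^3 - c^2 - 22*c + 40)/(c^3 - 4*c^2 - 15*c + 18)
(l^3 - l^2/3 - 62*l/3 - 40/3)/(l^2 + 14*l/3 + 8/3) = l - 5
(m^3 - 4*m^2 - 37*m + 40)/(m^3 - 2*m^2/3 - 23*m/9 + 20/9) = 9*(m^2 - 3*m - 40)/(9*m^2 + 3*m - 20)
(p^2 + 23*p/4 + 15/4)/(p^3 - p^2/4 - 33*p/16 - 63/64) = 16*(p + 5)/(16*p^2 - 16*p - 21)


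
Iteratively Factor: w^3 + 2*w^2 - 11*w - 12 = (w + 1)*(w^2 + w - 12) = (w + 1)*(w + 4)*(w - 3)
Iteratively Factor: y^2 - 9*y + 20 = (y - 5)*(y - 4)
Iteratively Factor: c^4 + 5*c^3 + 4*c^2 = (c)*(c^3 + 5*c^2 + 4*c) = c^2*(c^2 + 5*c + 4) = c^2*(c + 1)*(c + 4)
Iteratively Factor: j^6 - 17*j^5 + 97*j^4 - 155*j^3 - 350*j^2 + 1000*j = (j)*(j^5 - 17*j^4 + 97*j^3 - 155*j^2 - 350*j + 1000) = j*(j - 5)*(j^4 - 12*j^3 + 37*j^2 + 30*j - 200) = j*(j - 5)^2*(j^3 - 7*j^2 + 2*j + 40) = j*(j - 5)^3*(j^2 - 2*j - 8) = j*(j - 5)^3*(j - 4)*(j + 2)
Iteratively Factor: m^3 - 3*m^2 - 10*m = (m + 2)*(m^2 - 5*m) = (m - 5)*(m + 2)*(m)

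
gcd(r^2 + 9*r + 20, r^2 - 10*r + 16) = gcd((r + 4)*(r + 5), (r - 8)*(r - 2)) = 1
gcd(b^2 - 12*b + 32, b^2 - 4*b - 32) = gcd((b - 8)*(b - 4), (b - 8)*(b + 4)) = b - 8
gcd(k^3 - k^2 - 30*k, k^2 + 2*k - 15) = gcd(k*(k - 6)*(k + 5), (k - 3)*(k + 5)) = k + 5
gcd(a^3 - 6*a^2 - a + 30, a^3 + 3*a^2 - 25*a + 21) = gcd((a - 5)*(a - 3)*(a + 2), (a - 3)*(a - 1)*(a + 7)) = a - 3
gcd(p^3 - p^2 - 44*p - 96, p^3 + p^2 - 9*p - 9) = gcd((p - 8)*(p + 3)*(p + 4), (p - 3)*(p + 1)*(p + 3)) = p + 3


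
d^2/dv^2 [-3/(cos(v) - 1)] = 3*(cos(v) + 2)/(cos(v) - 1)^2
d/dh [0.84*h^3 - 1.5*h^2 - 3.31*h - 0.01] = 2.52*h^2 - 3.0*h - 3.31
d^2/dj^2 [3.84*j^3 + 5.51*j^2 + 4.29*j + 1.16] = 23.04*j + 11.02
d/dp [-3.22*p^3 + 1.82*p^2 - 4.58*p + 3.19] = -9.66*p^2 + 3.64*p - 4.58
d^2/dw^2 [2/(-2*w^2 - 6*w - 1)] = 8*(2*w^2 + 6*w - 2*(2*w + 3)^2 + 1)/(2*w^2 + 6*w + 1)^3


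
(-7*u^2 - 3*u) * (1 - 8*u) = 56*u^3 + 17*u^2 - 3*u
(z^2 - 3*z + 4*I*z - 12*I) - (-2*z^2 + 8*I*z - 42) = 3*z^2 - 3*z - 4*I*z + 42 - 12*I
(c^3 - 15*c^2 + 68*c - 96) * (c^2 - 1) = c^5 - 15*c^4 + 67*c^3 - 81*c^2 - 68*c + 96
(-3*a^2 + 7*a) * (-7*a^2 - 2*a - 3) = 21*a^4 - 43*a^3 - 5*a^2 - 21*a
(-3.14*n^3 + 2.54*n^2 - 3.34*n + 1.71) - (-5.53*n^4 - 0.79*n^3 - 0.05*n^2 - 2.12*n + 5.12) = 5.53*n^4 - 2.35*n^3 + 2.59*n^2 - 1.22*n - 3.41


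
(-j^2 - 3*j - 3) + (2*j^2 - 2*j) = j^2 - 5*j - 3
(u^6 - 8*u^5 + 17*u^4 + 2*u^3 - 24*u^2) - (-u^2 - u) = u^6 - 8*u^5 + 17*u^4 + 2*u^3 - 23*u^2 + u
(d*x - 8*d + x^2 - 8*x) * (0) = 0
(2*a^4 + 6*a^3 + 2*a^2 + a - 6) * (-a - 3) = -2*a^5 - 12*a^4 - 20*a^3 - 7*a^2 + 3*a + 18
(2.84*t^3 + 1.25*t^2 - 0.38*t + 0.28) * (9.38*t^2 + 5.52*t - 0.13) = 26.6392*t^5 + 27.4018*t^4 + 2.9664*t^3 + 0.3663*t^2 + 1.595*t - 0.0364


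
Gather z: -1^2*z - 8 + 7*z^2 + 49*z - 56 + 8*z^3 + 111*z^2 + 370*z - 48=8*z^3 + 118*z^2 + 418*z - 112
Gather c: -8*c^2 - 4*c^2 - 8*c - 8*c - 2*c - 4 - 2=-12*c^2 - 18*c - 6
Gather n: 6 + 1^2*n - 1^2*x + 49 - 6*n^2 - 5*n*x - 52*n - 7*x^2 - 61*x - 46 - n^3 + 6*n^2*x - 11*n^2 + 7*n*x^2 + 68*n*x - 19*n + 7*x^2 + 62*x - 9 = -n^3 + n^2*(6*x - 17) + n*(7*x^2 + 63*x - 70)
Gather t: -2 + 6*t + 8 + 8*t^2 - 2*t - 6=8*t^2 + 4*t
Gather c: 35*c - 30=35*c - 30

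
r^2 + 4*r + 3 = (r + 1)*(r + 3)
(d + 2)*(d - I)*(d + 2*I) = d^3 + 2*d^2 + I*d^2 + 2*d + 2*I*d + 4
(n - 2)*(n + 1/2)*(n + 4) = n^3 + 5*n^2/2 - 7*n - 4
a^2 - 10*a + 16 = (a - 8)*(a - 2)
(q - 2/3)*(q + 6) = q^2 + 16*q/3 - 4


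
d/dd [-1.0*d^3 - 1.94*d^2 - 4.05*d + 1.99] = -3.0*d^2 - 3.88*d - 4.05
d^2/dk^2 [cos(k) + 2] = -cos(k)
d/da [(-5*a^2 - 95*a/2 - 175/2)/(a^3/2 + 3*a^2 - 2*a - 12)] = 5*(2*a^4 + 38*a^3 + 227*a^2 + 516*a + 316)/(a^6 + 12*a^5 + 28*a^4 - 96*a^3 - 272*a^2 + 192*a + 576)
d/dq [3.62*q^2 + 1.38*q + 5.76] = 7.24*q + 1.38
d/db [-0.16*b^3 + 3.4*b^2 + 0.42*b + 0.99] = -0.48*b^2 + 6.8*b + 0.42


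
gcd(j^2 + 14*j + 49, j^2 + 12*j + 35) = j + 7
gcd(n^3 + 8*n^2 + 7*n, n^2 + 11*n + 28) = n + 7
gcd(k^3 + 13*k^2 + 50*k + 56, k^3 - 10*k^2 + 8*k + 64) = k + 2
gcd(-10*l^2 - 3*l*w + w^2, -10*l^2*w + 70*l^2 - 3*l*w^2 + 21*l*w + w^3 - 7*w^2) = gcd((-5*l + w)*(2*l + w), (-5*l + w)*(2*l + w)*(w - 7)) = -10*l^2 - 3*l*w + w^2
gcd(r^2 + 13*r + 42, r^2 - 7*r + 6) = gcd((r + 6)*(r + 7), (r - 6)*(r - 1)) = 1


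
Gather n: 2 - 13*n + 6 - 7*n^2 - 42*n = -7*n^2 - 55*n + 8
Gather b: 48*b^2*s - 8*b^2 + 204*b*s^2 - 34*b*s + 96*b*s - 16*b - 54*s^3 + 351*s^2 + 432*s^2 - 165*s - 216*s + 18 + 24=b^2*(48*s - 8) + b*(204*s^2 + 62*s - 16) - 54*s^3 + 783*s^2 - 381*s + 42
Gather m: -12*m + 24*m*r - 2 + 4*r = m*(24*r - 12) + 4*r - 2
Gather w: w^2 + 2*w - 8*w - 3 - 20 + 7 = w^2 - 6*w - 16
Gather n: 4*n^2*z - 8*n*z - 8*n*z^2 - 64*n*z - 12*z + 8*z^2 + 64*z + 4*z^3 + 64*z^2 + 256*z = 4*n^2*z + n*(-8*z^2 - 72*z) + 4*z^3 + 72*z^2 + 308*z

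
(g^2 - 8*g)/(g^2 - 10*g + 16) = g/(g - 2)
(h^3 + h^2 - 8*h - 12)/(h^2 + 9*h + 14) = (h^2 - h - 6)/(h + 7)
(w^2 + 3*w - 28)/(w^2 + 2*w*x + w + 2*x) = (w^2 + 3*w - 28)/(w^2 + 2*w*x + w + 2*x)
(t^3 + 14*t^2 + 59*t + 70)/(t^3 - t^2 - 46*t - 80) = (t + 7)/(t - 8)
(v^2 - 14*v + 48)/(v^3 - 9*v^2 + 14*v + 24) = (v - 8)/(v^2 - 3*v - 4)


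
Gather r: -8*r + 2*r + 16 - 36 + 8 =-6*r - 12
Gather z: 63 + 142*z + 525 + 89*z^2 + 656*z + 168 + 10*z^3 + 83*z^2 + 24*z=10*z^3 + 172*z^2 + 822*z + 756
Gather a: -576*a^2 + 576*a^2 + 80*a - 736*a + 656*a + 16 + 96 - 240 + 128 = 0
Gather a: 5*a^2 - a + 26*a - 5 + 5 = 5*a^2 + 25*a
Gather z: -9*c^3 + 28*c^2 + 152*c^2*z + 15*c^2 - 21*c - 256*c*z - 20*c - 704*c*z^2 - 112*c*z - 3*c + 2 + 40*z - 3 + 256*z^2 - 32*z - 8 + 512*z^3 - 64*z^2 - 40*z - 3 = -9*c^3 + 43*c^2 - 44*c + 512*z^3 + z^2*(192 - 704*c) + z*(152*c^2 - 368*c - 32) - 12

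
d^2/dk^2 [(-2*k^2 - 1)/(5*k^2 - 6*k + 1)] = 6*(-20*k^3 - 15*k^2 + 30*k - 11)/(125*k^6 - 450*k^5 + 615*k^4 - 396*k^3 + 123*k^2 - 18*k + 1)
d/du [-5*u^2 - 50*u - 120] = -10*u - 50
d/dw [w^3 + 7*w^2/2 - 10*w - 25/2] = 3*w^2 + 7*w - 10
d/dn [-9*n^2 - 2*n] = -18*n - 2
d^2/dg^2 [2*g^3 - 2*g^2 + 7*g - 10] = 12*g - 4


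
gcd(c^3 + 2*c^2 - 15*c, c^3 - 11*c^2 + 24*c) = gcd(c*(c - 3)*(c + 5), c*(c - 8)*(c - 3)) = c^2 - 3*c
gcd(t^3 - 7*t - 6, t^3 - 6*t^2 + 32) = t + 2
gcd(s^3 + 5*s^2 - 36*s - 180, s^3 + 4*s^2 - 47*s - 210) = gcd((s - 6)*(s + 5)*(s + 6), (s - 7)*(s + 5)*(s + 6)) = s^2 + 11*s + 30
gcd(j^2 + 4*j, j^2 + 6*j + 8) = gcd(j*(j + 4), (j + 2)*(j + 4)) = j + 4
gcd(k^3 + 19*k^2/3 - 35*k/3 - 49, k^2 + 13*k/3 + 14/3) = k + 7/3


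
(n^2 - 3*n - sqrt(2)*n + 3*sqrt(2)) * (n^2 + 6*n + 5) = n^4 - sqrt(2)*n^3 + 3*n^3 - 13*n^2 - 3*sqrt(2)*n^2 - 15*n + 13*sqrt(2)*n + 15*sqrt(2)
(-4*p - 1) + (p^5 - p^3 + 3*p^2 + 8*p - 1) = p^5 - p^3 + 3*p^2 + 4*p - 2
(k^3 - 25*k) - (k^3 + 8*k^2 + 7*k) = -8*k^2 - 32*k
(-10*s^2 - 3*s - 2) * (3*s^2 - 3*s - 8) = -30*s^4 + 21*s^3 + 83*s^2 + 30*s + 16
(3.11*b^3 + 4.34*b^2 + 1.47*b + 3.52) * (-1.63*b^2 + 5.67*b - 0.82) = -5.0693*b^5 + 10.5595*b^4 + 19.6615*b^3 - 0.9615*b^2 + 18.753*b - 2.8864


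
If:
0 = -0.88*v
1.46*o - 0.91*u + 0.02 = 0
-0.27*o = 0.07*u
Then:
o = -0.00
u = 0.02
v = 0.00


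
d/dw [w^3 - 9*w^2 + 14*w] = 3*w^2 - 18*w + 14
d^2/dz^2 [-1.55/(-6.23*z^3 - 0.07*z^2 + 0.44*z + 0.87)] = (-(57.939*z + 0.217)*(6.23*z^3 + 0.07*z^2 - 0.44*z - 0.87) + 1.55*(18.69*z^2 + 0.14*z - 0.44)*(37.38*z^2 + 0.28*z - 0.88))/(6.23*z^3 + 0.07*z^2 - 0.44*z - 0.87)^3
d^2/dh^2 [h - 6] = 0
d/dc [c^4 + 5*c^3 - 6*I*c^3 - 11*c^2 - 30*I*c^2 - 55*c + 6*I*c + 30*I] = 4*c^3 + c^2*(15 - 18*I) + c*(-22 - 60*I) - 55 + 6*I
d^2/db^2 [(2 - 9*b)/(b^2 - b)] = 2*(-9*b^3 + 6*b^2 - 6*b + 2)/(b^3*(b^3 - 3*b^2 + 3*b - 1))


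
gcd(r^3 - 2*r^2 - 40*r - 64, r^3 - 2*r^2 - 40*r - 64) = r^3 - 2*r^2 - 40*r - 64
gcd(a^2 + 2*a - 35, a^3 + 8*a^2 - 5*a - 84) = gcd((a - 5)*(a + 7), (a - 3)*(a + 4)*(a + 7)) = a + 7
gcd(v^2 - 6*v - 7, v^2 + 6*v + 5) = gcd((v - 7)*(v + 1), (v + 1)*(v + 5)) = v + 1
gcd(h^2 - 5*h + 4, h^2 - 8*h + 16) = h - 4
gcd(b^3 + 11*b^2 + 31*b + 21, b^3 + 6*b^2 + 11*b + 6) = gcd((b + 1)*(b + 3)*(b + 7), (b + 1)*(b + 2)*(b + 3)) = b^2 + 4*b + 3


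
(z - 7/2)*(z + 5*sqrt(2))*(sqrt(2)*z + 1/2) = sqrt(2)*z^3 - 7*sqrt(2)*z^2/2 + 21*z^2/2 - 147*z/4 + 5*sqrt(2)*z/2 - 35*sqrt(2)/4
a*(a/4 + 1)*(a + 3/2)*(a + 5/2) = a^4/4 + 2*a^3 + 79*a^2/16 + 15*a/4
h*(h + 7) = h^2 + 7*h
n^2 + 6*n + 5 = (n + 1)*(n + 5)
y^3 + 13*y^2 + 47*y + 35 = (y + 1)*(y + 5)*(y + 7)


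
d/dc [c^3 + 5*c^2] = c*(3*c + 10)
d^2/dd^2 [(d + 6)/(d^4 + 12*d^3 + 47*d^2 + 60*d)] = 2*(6*d^7 + 156*d^6 + 1653*d^5 + 9234*d^4 + 29281*d^3 + 52722*d^2 + 50760*d + 21600)/(d^3*(d^9 + 36*d^8 + 573*d^7 + 5292*d^6 + 31251*d^5 + 122364*d^4 + 317663*d^3 + 527220*d^2 + 507600*d + 216000))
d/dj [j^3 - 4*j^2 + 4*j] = 3*j^2 - 8*j + 4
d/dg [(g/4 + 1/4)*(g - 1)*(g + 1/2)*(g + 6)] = g^3 + 39*g^2/8 + g - 13/8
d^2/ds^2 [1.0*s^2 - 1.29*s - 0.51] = 2.00000000000000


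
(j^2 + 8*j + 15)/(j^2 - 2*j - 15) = (j + 5)/(j - 5)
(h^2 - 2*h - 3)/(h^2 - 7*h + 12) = (h + 1)/(h - 4)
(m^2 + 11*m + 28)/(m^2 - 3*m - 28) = (m + 7)/(m - 7)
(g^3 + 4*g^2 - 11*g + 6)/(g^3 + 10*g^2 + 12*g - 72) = (g^2 - 2*g + 1)/(g^2 + 4*g - 12)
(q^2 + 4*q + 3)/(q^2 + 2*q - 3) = (q + 1)/(q - 1)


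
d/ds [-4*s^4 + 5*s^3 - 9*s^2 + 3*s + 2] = -16*s^3 + 15*s^2 - 18*s + 3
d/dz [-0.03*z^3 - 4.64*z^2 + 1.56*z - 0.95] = -0.09*z^2 - 9.28*z + 1.56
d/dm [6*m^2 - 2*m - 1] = 12*m - 2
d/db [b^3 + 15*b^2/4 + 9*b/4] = 3*b^2 + 15*b/2 + 9/4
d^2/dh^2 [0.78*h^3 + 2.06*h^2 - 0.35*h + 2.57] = 4.68*h + 4.12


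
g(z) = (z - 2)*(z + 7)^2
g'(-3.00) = -24.00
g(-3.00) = -80.00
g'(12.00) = 741.00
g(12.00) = 3610.00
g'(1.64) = 68.43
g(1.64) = -26.87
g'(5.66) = 252.95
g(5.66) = 586.61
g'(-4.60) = -25.92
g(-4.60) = -38.02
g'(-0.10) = 18.63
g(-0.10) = -99.98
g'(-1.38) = -6.41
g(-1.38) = -106.76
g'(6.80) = 322.92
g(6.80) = 914.11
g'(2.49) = 99.36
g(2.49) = 44.13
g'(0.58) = 35.93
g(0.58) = -81.59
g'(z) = (z - 2)*(2*z + 14) + (z + 7)^2 = 3*(z + 1)*(z + 7)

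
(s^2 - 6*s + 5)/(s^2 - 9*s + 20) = (s - 1)/(s - 4)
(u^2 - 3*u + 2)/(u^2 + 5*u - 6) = (u - 2)/(u + 6)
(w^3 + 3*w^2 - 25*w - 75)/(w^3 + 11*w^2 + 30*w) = (w^2 - 2*w - 15)/(w*(w + 6))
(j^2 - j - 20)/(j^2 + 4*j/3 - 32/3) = 3*(j - 5)/(3*j - 8)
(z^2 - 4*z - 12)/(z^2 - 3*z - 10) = (z - 6)/(z - 5)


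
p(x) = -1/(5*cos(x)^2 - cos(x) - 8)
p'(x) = -(10*sin(x)*cos(x) - sin(x))/(5*cos(x)^2 - cos(x) - 8)^2 = (1 - 10*cos(x))*sin(x)/(-5*cos(x)^2 + cos(x) + 8)^2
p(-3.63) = 0.31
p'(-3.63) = 0.45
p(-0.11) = 0.25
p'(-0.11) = 0.06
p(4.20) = 0.16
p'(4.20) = -0.13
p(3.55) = 0.35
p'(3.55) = -0.49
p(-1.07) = 0.14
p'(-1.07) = 0.06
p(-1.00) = 0.14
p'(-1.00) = 0.07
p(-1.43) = 0.12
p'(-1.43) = 0.01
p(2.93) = 0.45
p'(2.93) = 0.45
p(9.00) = 0.34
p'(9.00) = 0.48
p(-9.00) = 0.34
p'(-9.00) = -0.48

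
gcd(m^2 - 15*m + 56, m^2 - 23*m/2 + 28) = m - 8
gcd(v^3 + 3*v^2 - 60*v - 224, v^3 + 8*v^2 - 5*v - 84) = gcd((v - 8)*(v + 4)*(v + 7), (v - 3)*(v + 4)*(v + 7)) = v^2 + 11*v + 28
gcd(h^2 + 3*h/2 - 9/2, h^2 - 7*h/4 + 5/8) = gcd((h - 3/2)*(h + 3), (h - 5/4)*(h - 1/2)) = 1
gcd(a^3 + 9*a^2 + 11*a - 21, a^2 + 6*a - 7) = a^2 + 6*a - 7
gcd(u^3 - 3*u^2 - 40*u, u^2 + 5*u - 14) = 1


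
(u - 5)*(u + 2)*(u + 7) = u^3 + 4*u^2 - 31*u - 70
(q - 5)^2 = q^2 - 10*q + 25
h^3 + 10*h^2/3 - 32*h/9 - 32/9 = (h - 4/3)*(h + 2/3)*(h + 4)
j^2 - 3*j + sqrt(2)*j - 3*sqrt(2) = (j - 3)*(j + sqrt(2))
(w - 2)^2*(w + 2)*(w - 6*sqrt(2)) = w^4 - 6*sqrt(2)*w^3 - 2*w^3 - 4*w^2 + 12*sqrt(2)*w^2 + 8*w + 24*sqrt(2)*w - 48*sqrt(2)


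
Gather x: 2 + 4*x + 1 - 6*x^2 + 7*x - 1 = -6*x^2 + 11*x + 2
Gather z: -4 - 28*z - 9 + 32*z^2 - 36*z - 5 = 32*z^2 - 64*z - 18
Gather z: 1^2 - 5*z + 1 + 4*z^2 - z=4*z^2 - 6*z + 2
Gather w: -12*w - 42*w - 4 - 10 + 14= -54*w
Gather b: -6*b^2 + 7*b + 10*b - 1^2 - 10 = -6*b^2 + 17*b - 11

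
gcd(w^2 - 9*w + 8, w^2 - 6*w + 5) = w - 1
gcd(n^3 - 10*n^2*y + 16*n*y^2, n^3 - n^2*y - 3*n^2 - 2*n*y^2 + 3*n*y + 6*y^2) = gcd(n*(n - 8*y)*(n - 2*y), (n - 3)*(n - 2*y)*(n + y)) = -n + 2*y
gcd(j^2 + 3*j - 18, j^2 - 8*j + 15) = j - 3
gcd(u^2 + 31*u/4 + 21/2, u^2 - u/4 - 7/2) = u + 7/4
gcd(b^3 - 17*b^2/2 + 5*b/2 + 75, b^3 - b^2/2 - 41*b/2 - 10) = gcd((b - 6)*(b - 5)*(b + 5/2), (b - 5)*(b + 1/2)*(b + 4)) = b - 5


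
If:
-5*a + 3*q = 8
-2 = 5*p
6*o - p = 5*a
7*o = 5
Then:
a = 164/175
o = 5/7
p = -2/5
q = 148/35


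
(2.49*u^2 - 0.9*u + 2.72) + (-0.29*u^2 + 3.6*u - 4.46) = 2.2*u^2 + 2.7*u - 1.74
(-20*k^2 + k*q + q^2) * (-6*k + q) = 120*k^3 - 26*k^2*q - 5*k*q^2 + q^3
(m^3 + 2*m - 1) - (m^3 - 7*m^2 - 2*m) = 7*m^2 + 4*m - 1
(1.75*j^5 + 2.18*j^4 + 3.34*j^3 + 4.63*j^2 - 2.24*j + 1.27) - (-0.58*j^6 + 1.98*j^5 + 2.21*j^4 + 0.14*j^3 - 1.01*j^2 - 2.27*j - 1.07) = 0.58*j^6 - 0.23*j^5 - 0.0299999999999998*j^4 + 3.2*j^3 + 5.64*j^2 + 0.0299999999999998*j + 2.34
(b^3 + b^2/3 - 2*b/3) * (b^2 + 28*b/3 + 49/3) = b^5 + 29*b^4/3 + 169*b^3/9 - 7*b^2/9 - 98*b/9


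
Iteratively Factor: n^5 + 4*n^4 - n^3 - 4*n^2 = (n)*(n^4 + 4*n^3 - n^2 - 4*n) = n*(n + 4)*(n^3 - n) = n*(n + 1)*(n + 4)*(n^2 - n) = n^2*(n + 1)*(n + 4)*(n - 1)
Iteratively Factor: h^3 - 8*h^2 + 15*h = (h)*(h^2 - 8*h + 15) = h*(h - 3)*(h - 5)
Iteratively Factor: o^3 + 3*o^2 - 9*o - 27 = (o + 3)*(o^2 - 9) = (o + 3)^2*(o - 3)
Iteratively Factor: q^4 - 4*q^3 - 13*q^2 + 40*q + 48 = (q - 4)*(q^3 - 13*q - 12) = (q - 4)^2*(q^2 + 4*q + 3) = (q - 4)^2*(q + 3)*(q + 1)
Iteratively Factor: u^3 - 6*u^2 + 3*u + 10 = (u + 1)*(u^2 - 7*u + 10) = (u - 2)*(u + 1)*(u - 5)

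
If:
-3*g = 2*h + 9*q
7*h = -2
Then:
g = 4/21 - 3*q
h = -2/7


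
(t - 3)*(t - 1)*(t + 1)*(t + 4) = t^4 + t^3 - 13*t^2 - t + 12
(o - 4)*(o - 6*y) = o^2 - 6*o*y - 4*o + 24*y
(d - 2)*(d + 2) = d^2 - 4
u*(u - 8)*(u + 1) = u^3 - 7*u^2 - 8*u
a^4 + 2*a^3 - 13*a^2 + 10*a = a*(a - 2)*(a - 1)*(a + 5)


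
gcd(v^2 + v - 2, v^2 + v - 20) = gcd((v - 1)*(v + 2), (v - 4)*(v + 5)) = 1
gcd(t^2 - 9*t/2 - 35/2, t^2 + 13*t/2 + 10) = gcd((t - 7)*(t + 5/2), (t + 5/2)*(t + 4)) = t + 5/2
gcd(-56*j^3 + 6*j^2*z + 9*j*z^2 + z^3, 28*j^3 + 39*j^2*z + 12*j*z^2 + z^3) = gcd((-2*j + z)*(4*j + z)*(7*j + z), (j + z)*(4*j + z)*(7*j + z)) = 28*j^2 + 11*j*z + z^2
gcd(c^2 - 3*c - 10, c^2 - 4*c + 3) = 1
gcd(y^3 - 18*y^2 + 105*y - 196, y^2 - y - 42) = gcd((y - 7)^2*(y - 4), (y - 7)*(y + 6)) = y - 7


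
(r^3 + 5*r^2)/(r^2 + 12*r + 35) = r^2/(r + 7)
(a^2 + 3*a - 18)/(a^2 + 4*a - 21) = (a + 6)/(a + 7)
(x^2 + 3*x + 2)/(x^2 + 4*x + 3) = (x + 2)/(x + 3)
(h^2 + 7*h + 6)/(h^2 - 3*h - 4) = (h + 6)/(h - 4)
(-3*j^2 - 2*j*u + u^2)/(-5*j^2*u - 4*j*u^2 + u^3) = (-3*j + u)/(u*(-5*j + u))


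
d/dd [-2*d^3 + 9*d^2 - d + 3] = -6*d^2 + 18*d - 1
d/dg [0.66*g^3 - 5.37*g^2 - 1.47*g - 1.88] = 1.98*g^2 - 10.74*g - 1.47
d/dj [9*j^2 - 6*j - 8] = 18*j - 6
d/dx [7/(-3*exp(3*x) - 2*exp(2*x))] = 7*(9*exp(x) + 4)*exp(-2*x)/(3*exp(x) + 2)^2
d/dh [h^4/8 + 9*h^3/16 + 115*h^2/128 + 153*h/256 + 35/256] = h^3/2 + 27*h^2/16 + 115*h/64 + 153/256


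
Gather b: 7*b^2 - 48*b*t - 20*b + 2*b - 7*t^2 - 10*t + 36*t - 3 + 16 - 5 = 7*b^2 + b*(-48*t - 18) - 7*t^2 + 26*t + 8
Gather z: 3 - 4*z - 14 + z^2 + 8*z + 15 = z^2 + 4*z + 4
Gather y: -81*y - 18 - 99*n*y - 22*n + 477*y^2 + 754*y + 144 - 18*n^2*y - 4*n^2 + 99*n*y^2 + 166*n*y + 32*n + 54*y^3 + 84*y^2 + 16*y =-4*n^2 + 10*n + 54*y^3 + y^2*(99*n + 561) + y*(-18*n^2 + 67*n + 689) + 126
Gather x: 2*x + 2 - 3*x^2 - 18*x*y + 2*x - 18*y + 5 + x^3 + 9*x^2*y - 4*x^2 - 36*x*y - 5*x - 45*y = x^3 + x^2*(9*y - 7) + x*(-54*y - 1) - 63*y + 7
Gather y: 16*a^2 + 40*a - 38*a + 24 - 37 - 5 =16*a^2 + 2*a - 18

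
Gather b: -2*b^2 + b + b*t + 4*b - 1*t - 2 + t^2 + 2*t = -2*b^2 + b*(t + 5) + t^2 + t - 2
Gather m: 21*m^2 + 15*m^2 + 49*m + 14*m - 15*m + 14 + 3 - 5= 36*m^2 + 48*m + 12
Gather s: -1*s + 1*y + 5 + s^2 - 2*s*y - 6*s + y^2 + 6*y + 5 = s^2 + s*(-2*y - 7) + y^2 + 7*y + 10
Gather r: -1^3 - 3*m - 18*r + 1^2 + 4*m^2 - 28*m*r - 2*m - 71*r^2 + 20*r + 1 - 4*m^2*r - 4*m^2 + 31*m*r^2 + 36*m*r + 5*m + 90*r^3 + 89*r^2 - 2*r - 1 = 90*r^3 + r^2*(31*m + 18) + r*(-4*m^2 + 8*m)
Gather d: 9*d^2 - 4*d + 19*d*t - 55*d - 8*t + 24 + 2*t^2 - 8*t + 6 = 9*d^2 + d*(19*t - 59) + 2*t^2 - 16*t + 30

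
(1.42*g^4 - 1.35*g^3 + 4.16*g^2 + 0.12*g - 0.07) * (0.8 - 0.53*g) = -0.7526*g^5 + 1.8515*g^4 - 3.2848*g^3 + 3.2644*g^2 + 0.1331*g - 0.056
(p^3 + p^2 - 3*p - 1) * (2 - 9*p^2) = -9*p^5 - 9*p^4 + 29*p^3 + 11*p^2 - 6*p - 2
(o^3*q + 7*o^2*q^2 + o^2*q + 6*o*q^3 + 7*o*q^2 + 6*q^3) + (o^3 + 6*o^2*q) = o^3*q + o^3 + 7*o^2*q^2 + 7*o^2*q + 6*o*q^3 + 7*o*q^2 + 6*q^3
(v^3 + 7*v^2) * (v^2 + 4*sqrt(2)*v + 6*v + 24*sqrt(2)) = v^5 + 4*sqrt(2)*v^4 + 13*v^4 + 42*v^3 + 52*sqrt(2)*v^3 + 168*sqrt(2)*v^2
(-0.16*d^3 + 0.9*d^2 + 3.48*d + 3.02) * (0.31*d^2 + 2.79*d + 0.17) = -0.0496*d^5 - 0.1674*d^4 + 3.5626*d^3 + 10.7984*d^2 + 9.0174*d + 0.5134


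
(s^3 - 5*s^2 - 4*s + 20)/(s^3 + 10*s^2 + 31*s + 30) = (s^2 - 7*s + 10)/(s^2 + 8*s + 15)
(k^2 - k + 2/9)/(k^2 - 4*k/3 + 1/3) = (k - 2/3)/(k - 1)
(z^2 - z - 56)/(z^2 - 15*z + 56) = (z + 7)/(z - 7)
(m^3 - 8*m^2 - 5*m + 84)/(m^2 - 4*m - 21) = m - 4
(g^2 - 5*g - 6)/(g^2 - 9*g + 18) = (g + 1)/(g - 3)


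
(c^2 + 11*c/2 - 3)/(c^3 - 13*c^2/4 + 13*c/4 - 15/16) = 8*(c + 6)/(8*c^2 - 22*c + 15)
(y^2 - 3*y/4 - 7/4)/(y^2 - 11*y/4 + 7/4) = (y + 1)/(y - 1)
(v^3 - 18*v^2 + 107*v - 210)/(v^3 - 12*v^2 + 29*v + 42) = (v - 5)/(v + 1)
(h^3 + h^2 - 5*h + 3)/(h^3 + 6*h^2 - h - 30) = (h^2 - 2*h + 1)/(h^2 + 3*h - 10)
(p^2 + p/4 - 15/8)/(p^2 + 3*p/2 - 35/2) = (8*p^2 + 2*p - 15)/(4*(2*p^2 + 3*p - 35))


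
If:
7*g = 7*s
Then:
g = s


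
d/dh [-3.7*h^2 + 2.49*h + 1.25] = 2.49 - 7.4*h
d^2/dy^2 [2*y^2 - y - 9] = 4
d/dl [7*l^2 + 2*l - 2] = 14*l + 2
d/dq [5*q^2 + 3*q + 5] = 10*q + 3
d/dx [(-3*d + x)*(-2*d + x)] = -5*d + 2*x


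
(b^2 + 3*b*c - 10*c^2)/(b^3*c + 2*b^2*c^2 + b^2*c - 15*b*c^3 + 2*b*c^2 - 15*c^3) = (b - 2*c)/(c*(b^2 - 3*b*c + b - 3*c))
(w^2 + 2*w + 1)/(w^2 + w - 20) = (w^2 + 2*w + 1)/(w^2 + w - 20)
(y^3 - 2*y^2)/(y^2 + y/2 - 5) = 2*y^2/(2*y + 5)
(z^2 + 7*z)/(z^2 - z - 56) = z/(z - 8)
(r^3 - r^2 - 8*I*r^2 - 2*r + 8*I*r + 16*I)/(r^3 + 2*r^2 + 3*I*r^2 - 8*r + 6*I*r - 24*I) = (r^2 + r*(1 - 8*I) - 8*I)/(r^2 + r*(4 + 3*I) + 12*I)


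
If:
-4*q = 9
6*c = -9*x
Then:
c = -3*x/2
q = -9/4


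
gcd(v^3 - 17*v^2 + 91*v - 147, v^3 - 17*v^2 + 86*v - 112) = v - 7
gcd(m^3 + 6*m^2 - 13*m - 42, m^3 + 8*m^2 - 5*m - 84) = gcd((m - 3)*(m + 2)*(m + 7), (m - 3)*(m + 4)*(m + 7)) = m^2 + 4*m - 21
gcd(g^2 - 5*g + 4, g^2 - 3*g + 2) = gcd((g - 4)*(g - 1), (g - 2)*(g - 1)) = g - 1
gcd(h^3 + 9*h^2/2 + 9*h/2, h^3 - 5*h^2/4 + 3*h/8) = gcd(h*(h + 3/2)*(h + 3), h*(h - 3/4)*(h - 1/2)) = h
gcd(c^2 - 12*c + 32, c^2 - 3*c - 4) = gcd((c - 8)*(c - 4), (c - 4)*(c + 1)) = c - 4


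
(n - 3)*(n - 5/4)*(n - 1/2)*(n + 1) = n^4 - 15*n^3/4 + 9*n^2/8 + 4*n - 15/8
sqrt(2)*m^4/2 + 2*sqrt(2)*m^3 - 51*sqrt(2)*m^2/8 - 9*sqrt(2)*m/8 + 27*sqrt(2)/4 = (m - 3/2)^2*(m + 6)*(sqrt(2)*m/2 + sqrt(2)/2)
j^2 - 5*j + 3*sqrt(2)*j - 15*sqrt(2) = (j - 5)*(j + 3*sqrt(2))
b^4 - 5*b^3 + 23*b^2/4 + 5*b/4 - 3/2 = (b - 3)*(b - 2)*(b - 1/2)*(b + 1/2)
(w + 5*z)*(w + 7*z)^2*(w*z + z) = w^4*z + 19*w^3*z^2 + w^3*z + 119*w^2*z^3 + 19*w^2*z^2 + 245*w*z^4 + 119*w*z^3 + 245*z^4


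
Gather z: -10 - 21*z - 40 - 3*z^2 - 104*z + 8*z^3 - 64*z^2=8*z^3 - 67*z^2 - 125*z - 50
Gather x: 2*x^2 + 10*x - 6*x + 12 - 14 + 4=2*x^2 + 4*x + 2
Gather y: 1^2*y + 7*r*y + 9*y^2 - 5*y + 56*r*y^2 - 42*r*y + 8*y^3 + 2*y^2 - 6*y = 8*y^3 + y^2*(56*r + 11) + y*(-35*r - 10)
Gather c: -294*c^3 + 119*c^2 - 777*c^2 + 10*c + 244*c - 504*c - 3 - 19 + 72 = -294*c^3 - 658*c^2 - 250*c + 50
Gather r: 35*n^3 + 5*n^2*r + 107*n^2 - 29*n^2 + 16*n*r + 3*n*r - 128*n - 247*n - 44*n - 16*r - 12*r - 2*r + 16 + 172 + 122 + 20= 35*n^3 + 78*n^2 - 419*n + r*(5*n^2 + 19*n - 30) + 330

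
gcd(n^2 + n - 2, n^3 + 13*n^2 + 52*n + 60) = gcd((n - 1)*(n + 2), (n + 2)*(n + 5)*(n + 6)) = n + 2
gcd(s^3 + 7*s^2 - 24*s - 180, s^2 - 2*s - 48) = s + 6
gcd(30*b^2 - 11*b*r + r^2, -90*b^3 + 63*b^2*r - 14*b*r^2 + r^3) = 30*b^2 - 11*b*r + r^2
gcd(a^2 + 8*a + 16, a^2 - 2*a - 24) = a + 4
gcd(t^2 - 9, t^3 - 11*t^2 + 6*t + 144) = t + 3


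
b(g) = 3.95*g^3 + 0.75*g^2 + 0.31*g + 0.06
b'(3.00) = 111.46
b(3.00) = 114.39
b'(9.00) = 973.66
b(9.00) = 2943.15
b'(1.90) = 45.94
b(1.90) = 30.45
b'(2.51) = 78.73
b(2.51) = 68.03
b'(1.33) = 23.27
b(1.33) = 11.09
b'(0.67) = 6.63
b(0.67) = 1.79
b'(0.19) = 1.02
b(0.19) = 0.17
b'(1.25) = 20.70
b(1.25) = 9.33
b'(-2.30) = 59.55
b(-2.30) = -44.75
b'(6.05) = 443.12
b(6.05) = 904.10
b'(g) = 11.85*g^2 + 1.5*g + 0.31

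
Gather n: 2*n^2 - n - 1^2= 2*n^2 - n - 1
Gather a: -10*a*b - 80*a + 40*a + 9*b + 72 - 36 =a*(-10*b - 40) + 9*b + 36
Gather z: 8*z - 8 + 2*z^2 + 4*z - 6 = 2*z^2 + 12*z - 14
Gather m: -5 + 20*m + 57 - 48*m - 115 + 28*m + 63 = 0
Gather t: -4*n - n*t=-n*t - 4*n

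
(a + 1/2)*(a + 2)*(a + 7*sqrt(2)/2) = a^3 + 5*a^2/2 + 7*sqrt(2)*a^2/2 + a + 35*sqrt(2)*a/4 + 7*sqrt(2)/2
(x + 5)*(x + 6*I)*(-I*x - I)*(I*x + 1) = x^4 + 6*x^3 + 5*I*x^3 + 11*x^2 + 30*I*x^2 + 36*x + 25*I*x + 30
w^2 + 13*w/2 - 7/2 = (w - 1/2)*(w + 7)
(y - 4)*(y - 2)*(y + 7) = y^3 + y^2 - 34*y + 56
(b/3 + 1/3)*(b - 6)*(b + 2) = b^3/3 - b^2 - 16*b/3 - 4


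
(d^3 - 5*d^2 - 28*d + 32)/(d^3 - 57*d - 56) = (d^2 + 3*d - 4)/(d^2 + 8*d + 7)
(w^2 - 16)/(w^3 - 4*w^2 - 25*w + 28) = (w - 4)/(w^2 - 8*w + 7)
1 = 1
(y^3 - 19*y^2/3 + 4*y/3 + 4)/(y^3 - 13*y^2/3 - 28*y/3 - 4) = (y - 1)/(y + 1)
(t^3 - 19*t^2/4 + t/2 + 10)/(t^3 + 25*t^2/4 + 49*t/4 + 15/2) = (t^2 - 6*t + 8)/(t^2 + 5*t + 6)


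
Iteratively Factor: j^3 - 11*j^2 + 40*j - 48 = (j - 4)*(j^2 - 7*j + 12) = (j - 4)*(j - 3)*(j - 4)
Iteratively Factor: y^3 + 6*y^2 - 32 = (y + 4)*(y^2 + 2*y - 8) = (y - 2)*(y + 4)*(y + 4)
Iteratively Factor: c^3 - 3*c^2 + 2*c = (c)*(c^2 - 3*c + 2) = c*(c - 2)*(c - 1)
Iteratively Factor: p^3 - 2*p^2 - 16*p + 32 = (p + 4)*(p^2 - 6*p + 8) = (p - 2)*(p + 4)*(p - 4)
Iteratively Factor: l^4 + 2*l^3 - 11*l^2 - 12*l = (l - 3)*(l^3 + 5*l^2 + 4*l) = l*(l - 3)*(l^2 + 5*l + 4) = l*(l - 3)*(l + 4)*(l + 1)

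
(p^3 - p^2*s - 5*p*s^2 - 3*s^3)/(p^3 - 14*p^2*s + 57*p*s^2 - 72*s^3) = (p^2 + 2*p*s + s^2)/(p^2 - 11*p*s + 24*s^2)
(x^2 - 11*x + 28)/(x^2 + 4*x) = (x^2 - 11*x + 28)/(x*(x + 4))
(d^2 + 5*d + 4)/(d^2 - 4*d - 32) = (d + 1)/(d - 8)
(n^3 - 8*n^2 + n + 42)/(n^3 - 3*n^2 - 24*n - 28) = (n - 3)/(n + 2)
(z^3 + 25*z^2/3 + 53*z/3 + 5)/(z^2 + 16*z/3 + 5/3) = z + 3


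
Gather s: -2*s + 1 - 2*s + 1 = 2 - 4*s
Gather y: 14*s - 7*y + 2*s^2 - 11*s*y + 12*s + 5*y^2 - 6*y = 2*s^2 + 26*s + 5*y^2 + y*(-11*s - 13)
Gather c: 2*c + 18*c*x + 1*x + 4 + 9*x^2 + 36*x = c*(18*x + 2) + 9*x^2 + 37*x + 4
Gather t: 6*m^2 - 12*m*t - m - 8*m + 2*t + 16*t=6*m^2 - 9*m + t*(18 - 12*m)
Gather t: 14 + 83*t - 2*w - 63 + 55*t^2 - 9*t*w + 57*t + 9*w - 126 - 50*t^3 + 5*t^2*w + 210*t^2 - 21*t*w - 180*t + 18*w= -50*t^3 + t^2*(5*w + 265) + t*(-30*w - 40) + 25*w - 175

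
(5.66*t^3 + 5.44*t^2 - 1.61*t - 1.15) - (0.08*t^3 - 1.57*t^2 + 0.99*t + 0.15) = 5.58*t^3 + 7.01*t^2 - 2.6*t - 1.3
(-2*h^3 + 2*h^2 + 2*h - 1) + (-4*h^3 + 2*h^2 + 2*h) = -6*h^3 + 4*h^2 + 4*h - 1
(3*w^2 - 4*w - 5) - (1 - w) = 3*w^2 - 3*w - 6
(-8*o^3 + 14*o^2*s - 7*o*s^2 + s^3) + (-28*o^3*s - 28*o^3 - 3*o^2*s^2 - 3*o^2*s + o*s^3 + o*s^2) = -28*o^3*s - 36*o^3 - 3*o^2*s^2 + 11*o^2*s + o*s^3 - 6*o*s^2 + s^3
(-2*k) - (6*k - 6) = 6 - 8*k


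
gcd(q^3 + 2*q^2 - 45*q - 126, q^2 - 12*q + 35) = q - 7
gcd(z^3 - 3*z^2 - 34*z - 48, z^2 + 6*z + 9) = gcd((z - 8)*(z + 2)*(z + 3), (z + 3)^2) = z + 3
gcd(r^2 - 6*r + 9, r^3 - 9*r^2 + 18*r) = r - 3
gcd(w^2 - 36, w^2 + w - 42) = w - 6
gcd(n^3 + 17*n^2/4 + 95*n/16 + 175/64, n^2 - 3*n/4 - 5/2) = n + 5/4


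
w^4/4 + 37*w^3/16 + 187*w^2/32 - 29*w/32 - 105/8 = (w/4 + 1)*(w - 5/4)*(w + 3)*(w + 7/2)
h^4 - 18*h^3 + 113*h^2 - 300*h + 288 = (h - 8)*(h - 4)*(h - 3)^2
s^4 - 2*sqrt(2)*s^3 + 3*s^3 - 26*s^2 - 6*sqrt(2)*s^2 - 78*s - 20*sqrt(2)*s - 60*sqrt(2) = (s + 3)*(s - 5*sqrt(2))*(s + sqrt(2))*(s + 2*sqrt(2))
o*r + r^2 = r*(o + r)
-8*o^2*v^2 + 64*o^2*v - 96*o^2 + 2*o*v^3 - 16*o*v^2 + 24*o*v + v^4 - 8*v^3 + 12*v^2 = (-2*o + v)*(4*o + v)*(v - 6)*(v - 2)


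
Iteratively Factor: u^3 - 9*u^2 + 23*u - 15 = (u - 3)*(u^2 - 6*u + 5) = (u - 5)*(u - 3)*(u - 1)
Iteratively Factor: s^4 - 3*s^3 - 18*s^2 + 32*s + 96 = (s + 2)*(s^3 - 5*s^2 - 8*s + 48) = (s + 2)*(s + 3)*(s^2 - 8*s + 16) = (s - 4)*(s + 2)*(s + 3)*(s - 4)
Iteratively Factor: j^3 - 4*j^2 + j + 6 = (j - 3)*(j^2 - j - 2) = (j - 3)*(j + 1)*(j - 2)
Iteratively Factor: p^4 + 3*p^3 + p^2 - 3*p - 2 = (p + 2)*(p^3 + p^2 - p - 1) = (p - 1)*(p + 2)*(p^2 + 2*p + 1) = (p - 1)*(p + 1)*(p + 2)*(p + 1)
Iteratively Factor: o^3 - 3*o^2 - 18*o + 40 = (o - 5)*(o^2 + 2*o - 8) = (o - 5)*(o - 2)*(o + 4)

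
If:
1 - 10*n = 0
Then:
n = 1/10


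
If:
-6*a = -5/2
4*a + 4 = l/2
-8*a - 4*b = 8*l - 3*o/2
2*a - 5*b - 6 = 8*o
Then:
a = 5/12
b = -3039/158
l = 34/3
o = 2696/237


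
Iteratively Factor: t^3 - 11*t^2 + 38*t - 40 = (t - 4)*(t^2 - 7*t + 10) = (t - 5)*(t - 4)*(t - 2)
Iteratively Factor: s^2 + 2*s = (s + 2)*(s)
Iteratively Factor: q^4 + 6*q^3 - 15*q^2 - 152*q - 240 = (q + 3)*(q^3 + 3*q^2 - 24*q - 80) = (q + 3)*(q + 4)*(q^2 - q - 20) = (q + 3)*(q + 4)^2*(q - 5)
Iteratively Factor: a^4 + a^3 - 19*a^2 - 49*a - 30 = (a + 2)*(a^3 - a^2 - 17*a - 15) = (a - 5)*(a + 2)*(a^2 + 4*a + 3) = (a - 5)*(a + 1)*(a + 2)*(a + 3)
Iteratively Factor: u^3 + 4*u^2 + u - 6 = (u + 3)*(u^2 + u - 2) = (u + 2)*(u + 3)*(u - 1)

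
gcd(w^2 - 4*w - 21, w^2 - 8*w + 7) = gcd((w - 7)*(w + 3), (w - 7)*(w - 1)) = w - 7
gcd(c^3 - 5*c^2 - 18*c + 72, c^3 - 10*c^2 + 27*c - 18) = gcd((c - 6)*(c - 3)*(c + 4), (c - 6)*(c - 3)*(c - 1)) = c^2 - 9*c + 18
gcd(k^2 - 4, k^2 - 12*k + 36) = 1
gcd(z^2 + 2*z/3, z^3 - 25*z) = z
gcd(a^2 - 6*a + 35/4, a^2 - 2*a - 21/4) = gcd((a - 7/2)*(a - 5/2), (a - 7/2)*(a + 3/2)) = a - 7/2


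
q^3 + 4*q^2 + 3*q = q*(q + 1)*(q + 3)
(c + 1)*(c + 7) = c^2 + 8*c + 7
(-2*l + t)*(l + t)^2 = -2*l^3 - 3*l^2*t + t^3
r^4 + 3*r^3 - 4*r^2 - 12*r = r*(r - 2)*(r + 2)*(r + 3)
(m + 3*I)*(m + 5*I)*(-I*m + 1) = -I*m^3 + 9*m^2 + 23*I*m - 15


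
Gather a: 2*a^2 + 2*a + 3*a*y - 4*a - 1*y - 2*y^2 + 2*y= 2*a^2 + a*(3*y - 2) - 2*y^2 + y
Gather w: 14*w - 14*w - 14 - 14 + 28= 0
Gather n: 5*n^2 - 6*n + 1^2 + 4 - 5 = 5*n^2 - 6*n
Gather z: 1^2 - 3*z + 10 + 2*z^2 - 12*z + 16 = 2*z^2 - 15*z + 27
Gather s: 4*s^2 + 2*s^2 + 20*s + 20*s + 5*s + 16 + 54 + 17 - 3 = 6*s^2 + 45*s + 84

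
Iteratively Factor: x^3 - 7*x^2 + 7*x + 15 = (x - 5)*(x^2 - 2*x - 3) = (x - 5)*(x + 1)*(x - 3)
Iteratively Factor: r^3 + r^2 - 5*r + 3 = (r - 1)*(r^2 + 2*r - 3) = (r - 1)^2*(r + 3)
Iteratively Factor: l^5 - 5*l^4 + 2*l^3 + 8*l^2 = (l + 1)*(l^4 - 6*l^3 + 8*l^2) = l*(l + 1)*(l^3 - 6*l^2 + 8*l) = l*(l - 4)*(l + 1)*(l^2 - 2*l) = l*(l - 4)*(l - 2)*(l + 1)*(l)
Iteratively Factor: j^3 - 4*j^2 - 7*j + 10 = (j - 5)*(j^2 + j - 2) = (j - 5)*(j + 2)*(j - 1)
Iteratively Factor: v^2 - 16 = (v + 4)*(v - 4)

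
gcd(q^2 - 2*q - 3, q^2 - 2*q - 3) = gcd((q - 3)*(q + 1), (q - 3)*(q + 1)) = q^2 - 2*q - 3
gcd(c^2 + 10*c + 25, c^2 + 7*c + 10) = c + 5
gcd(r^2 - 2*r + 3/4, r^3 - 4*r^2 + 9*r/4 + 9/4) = r - 3/2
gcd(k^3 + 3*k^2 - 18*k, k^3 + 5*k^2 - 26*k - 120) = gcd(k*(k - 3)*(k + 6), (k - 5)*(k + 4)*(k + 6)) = k + 6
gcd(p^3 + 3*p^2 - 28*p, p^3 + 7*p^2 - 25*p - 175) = p + 7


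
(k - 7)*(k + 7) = k^2 - 49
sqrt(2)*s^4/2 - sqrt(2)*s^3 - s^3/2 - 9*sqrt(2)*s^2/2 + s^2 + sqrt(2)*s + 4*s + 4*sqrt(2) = (s - 4)*(s - sqrt(2))*(s + sqrt(2)/2)*(sqrt(2)*s/2 + sqrt(2))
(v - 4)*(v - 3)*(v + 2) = v^3 - 5*v^2 - 2*v + 24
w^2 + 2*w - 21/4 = (w - 3/2)*(w + 7/2)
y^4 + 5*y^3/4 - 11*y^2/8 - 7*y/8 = y*(y - 1)*(y + 1/2)*(y + 7/4)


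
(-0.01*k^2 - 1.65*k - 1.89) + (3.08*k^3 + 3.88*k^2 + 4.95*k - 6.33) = 3.08*k^3 + 3.87*k^2 + 3.3*k - 8.22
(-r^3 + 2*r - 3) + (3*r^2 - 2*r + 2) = -r^3 + 3*r^2 - 1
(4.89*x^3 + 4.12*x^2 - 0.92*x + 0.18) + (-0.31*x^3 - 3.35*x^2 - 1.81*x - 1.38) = 4.58*x^3 + 0.77*x^2 - 2.73*x - 1.2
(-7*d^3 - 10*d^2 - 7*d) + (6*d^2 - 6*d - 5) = -7*d^3 - 4*d^2 - 13*d - 5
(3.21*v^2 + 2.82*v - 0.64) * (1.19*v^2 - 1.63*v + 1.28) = 3.8199*v^4 - 1.8765*v^3 - 1.2494*v^2 + 4.6528*v - 0.8192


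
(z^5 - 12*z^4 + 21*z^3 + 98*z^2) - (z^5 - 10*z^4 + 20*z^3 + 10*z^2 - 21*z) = -2*z^4 + z^3 + 88*z^2 + 21*z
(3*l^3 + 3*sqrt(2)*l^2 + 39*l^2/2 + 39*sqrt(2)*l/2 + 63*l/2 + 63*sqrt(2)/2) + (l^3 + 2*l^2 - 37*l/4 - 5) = 4*l^3 + 3*sqrt(2)*l^2 + 43*l^2/2 + 89*l/4 + 39*sqrt(2)*l/2 - 5 + 63*sqrt(2)/2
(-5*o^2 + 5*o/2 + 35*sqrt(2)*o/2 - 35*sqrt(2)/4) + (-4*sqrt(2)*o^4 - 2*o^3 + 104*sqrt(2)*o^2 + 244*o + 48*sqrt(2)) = -4*sqrt(2)*o^4 - 2*o^3 - 5*o^2 + 104*sqrt(2)*o^2 + 35*sqrt(2)*o/2 + 493*o/2 + 157*sqrt(2)/4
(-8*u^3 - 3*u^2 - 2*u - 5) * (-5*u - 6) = 40*u^4 + 63*u^3 + 28*u^2 + 37*u + 30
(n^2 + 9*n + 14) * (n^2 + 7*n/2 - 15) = n^4 + 25*n^3/2 + 61*n^2/2 - 86*n - 210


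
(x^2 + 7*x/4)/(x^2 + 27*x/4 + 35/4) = x/(x + 5)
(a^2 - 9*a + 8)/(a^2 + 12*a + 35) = (a^2 - 9*a + 8)/(a^2 + 12*a + 35)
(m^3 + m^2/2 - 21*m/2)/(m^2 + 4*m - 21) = m*(2*m + 7)/(2*(m + 7))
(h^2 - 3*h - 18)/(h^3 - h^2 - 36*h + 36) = (h + 3)/(h^2 + 5*h - 6)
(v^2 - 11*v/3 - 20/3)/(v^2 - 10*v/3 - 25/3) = (3*v + 4)/(3*v + 5)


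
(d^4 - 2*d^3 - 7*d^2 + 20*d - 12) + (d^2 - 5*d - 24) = d^4 - 2*d^3 - 6*d^2 + 15*d - 36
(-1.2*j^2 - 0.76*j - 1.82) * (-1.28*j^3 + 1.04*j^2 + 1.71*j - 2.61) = 1.536*j^5 - 0.2752*j^4 - 0.5128*j^3 - 0.0604000000000005*j^2 - 1.1286*j + 4.7502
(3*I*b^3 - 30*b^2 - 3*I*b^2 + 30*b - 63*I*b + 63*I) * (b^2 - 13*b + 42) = 3*I*b^5 - 30*b^4 - 42*I*b^4 + 420*b^3 + 102*I*b^3 - 1650*b^2 + 756*I*b^2 + 1260*b - 3465*I*b + 2646*I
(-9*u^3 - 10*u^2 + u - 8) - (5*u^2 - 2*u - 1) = -9*u^3 - 15*u^2 + 3*u - 7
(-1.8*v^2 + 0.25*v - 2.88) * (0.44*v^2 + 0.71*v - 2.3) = -0.792*v^4 - 1.168*v^3 + 3.0503*v^2 - 2.6198*v + 6.624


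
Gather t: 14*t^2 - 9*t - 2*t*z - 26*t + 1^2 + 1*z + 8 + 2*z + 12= 14*t^2 + t*(-2*z - 35) + 3*z + 21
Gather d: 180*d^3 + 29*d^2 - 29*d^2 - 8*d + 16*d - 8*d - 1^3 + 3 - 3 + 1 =180*d^3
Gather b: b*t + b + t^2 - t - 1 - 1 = b*(t + 1) + t^2 - t - 2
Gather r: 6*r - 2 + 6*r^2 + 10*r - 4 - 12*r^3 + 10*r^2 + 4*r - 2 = -12*r^3 + 16*r^2 + 20*r - 8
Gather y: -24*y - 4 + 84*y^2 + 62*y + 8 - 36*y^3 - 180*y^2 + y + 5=-36*y^3 - 96*y^2 + 39*y + 9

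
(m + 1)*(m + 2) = m^2 + 3*m + 2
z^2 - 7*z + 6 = (z - 6)*(z - 1)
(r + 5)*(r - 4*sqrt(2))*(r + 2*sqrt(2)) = r^3 - 2*sqrt(2)*r^2 + 5*r^2 - 16*r - 10*sqrt(2)*r - 80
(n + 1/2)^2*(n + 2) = n^3 + 3*n^2 + 9*n/4 + 1/2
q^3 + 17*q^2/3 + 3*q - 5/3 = (q - 1/3)*(q + 1)*(q + 5)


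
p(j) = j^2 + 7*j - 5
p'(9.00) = 25.00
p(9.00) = 139.00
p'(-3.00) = 1.00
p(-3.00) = -17.00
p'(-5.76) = -4.52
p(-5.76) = -12.14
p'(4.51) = 16.02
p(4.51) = 46.91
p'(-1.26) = 4.48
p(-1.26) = -12.23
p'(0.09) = 7.18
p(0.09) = -4.36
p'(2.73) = 12.46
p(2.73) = 21.56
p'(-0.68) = 5.64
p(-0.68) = -9.30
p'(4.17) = 15.34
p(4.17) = 41.58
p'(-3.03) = 0.94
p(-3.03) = -17.03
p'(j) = 2*j + 7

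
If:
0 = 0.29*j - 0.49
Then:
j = 1.69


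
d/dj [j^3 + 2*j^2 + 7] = j*(3*j + 4)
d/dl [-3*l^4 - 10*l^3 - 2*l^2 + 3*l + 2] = -12*l^3 - 30*l^2 - 4*l + 3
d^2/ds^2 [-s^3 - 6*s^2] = -6*s - 12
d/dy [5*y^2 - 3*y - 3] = 10*y - 3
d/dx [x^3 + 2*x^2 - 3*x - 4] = 3*x^2 + 4*x - 3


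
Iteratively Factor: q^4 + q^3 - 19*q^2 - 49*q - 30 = (q + 3)*(q^3 - 2*q^2 - 13*q - 10) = (q + 2)*(q + 3)*(q^2 - 4*q - 5) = (q + 1)*(q + 2)*(q + 3)*(q - 5)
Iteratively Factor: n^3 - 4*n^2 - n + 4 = (n - 4)*(n^2 - 1) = (n - 4)*(n + 1)*(n - 1)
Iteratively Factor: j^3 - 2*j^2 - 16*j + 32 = (j - 4)*(j^2 + 2*j - 8) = (j - 4)*(j + 4)*(j - 2)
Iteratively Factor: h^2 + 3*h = (h)*(h + 3)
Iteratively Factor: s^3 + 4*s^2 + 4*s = (s + 2)*(s^2 + 2*s) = s*(s + 2)*(s + 2)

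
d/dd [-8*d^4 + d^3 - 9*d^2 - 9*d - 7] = -32*d^3 + 3*d^2 - 18*d - 9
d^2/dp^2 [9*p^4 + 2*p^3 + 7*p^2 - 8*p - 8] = 108*p^2 + 12*p + 14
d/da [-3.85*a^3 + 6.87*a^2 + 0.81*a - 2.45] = -11.55*a^2 + 13.74*a + 0.81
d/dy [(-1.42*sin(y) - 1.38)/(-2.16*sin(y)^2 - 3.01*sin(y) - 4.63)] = (-3.0672*sin(y)^2 - 5.9616*sin(y) + 2.4208)*cos(y)/(4.6656*sin(y)^4 + 13.0032*sin(y)^3 + 29.0617*sin(y)^2 + 27.8726*sin(y) + 21.4369)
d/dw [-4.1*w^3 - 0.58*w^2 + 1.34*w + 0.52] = -12.3*w^2 - 1.16*w + 1.34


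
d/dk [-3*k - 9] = -3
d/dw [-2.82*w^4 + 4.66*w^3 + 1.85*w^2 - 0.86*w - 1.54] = -11.28*w^3 + 13.98*w^2 + 3.7*w - 0.86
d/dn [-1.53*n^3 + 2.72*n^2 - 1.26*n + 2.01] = -4.59*n^2 + 5.44*n - 1.26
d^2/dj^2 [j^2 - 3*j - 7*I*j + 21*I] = 2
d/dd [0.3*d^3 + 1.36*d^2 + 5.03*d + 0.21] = 0.9*d^2 + 2.72*d + 5.03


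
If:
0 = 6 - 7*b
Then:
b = 6/7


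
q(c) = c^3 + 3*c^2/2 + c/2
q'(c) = 3*c^2 + 3*c + 1/2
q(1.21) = 4.57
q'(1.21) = 8.52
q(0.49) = 0.72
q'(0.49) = 2.69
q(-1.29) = -0.30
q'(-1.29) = 1.62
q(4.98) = 163.20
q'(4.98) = 89.84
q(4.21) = 103.31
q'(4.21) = 66.30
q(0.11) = 0.07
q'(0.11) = 0.87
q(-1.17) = -0.13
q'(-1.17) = 1.10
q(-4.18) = -48.92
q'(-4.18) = 40.38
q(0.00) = 0.00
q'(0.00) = 0.50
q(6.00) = 273.00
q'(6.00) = 126.50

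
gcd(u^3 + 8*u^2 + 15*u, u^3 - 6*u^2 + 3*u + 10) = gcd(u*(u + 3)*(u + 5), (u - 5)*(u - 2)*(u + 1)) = 1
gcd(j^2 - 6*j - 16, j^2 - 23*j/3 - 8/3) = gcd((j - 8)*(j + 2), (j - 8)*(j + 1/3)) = j - 8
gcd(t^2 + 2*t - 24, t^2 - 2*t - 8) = t - 4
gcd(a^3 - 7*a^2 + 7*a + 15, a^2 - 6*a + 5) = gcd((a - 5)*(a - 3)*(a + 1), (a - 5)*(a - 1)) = a - 5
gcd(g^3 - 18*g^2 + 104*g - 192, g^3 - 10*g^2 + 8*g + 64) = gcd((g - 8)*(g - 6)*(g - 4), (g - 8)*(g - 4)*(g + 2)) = g^2 - 12*g + 32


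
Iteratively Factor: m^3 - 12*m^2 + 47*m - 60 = (m - 3)*(m^2 - 9*m + 20) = (m - 5)*(m - 3)*(m - 4)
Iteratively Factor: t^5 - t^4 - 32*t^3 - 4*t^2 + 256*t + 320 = (t + 2)*(t^4 - 3*t^3 - 26*t^2 + 48*t + 160) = (t + 2)*(t + 4)*(t^3 - 7*t^2 + 2*t + 40) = (t + 2)^2*(t + 4)*(t^2 - 9*t + 20) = (t - 5)*(t + 2)^2*(t + 4)*(t - 4)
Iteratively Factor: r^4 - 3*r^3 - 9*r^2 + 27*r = (r - 3)*(r^3 - 9*r) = (r - 3)^2*(r^2 + 3*r) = (r - 3)^2*(r + 3)*(r)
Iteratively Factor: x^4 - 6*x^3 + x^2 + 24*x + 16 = (x - 4)*(x^3 - 2*x^2 - 7*x - 4) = (x - 4)*(x + 1)*(x^2 - 3*x - 4) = (x - 4)^2*(x + 1)*(x + 1)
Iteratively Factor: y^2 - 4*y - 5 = (y + 1)*(y - 5)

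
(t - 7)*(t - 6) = t^2 - 13*t + 42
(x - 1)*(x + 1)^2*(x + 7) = x^4 + 8*x^3 + 6*x^2 - 8*x - 7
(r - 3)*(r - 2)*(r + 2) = r^3 - 3*r^2 - 4*r + 12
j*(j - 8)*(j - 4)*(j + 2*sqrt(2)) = j^4 - 12*j^3 + 2*sqrt(2)*j^3 - 24*sqrt(2)*j^2 + 32*j^2 + 64*sqrt(2)*j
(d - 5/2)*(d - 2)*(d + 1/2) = d^3 - 4*d^2 + 11*d/4 + 5/2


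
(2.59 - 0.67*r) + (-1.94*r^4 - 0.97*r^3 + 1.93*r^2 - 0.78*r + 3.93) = -1.94*r^4 - 0.97*r^3 + 1.93*r^2 - 1.45*r + 6.52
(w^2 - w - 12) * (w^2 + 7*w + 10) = w^4 + 6*w^3 - 9*w^2 - 94*w - 120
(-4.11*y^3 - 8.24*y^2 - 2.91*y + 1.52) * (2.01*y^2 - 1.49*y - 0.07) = -8.2611*y^5 - 10.4385*y^4 + 6.7162*y^3 + 7.9679*y^2 - 2.0611*y - 0.1064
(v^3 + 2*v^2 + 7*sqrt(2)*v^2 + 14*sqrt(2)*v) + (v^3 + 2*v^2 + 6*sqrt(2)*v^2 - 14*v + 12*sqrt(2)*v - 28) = 2*v^3 + 4*v^2 + 13*sqrt(2)*v^2 - 14*v + 26*sqrt(2)*v - 28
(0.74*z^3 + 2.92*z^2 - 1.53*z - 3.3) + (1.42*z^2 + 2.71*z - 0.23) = 0.74*z^3 + 4.34*z^2 + 1.18*z - 3.53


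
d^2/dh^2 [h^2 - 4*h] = 2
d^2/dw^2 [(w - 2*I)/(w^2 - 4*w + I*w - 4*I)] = 2*((w - 2*I)*(2*w - 4 + I)^2 + (-3*w + 4 + I)*(w^2 - 4*w + I*w - 4*I))/(w^2 - 4*w + I*w - 4*I)^3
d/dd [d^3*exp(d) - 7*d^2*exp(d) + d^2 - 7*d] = d^3*exp(d) - 4*d^2*exp(d) - 14*d*exp(d) + 2*d - 7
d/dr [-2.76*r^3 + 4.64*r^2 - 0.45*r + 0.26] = -8.28*r^2 + 9.28*r - 0.45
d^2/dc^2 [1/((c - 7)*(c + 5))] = 2*((c - 7)^2 + (c - 7)*(c + 5) + (c + 5)^2)/((c - 7)^3*(c + 5)^3)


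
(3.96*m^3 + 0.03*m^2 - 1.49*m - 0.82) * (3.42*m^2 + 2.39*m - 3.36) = 13.5432*m^5 + 9.567*m^4 - 18.3297*m^3 - 6.4663*m^2 + 3.0466*m + 2.7552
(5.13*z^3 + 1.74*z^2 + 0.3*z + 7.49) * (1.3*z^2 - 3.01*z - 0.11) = 6.669*z^5 - 13.1793*z^4 - 5.4117*z^3 + 8.6426*z^2 - 22.5779*z - 0.8239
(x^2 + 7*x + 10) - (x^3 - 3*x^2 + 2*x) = -x^3 + 4*x^2 + 5*x + 10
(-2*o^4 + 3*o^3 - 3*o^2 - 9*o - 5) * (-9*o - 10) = 18*o^5 - 7*o^4 - 3*o^3 + 111*o^2 + 135*o + 50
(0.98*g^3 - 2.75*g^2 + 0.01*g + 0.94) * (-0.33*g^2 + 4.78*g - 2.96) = -0.3234*g^5 + 5.5919*g^4 - 16.0491*g^3 + 7.8776*g^2 + 4.4636*g - 2.7824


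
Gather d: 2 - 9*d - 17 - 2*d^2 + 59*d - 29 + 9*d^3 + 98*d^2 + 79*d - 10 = 9*d^3 + 96*d^2 + 129*d - 54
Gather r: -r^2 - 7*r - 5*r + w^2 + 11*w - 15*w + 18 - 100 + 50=-r^2 - 12*r + w^2 - 4*w - 32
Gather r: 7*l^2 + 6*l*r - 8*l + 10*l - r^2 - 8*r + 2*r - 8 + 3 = 7*l^2 + 2*l - r^2 + r*(6*l - 6) - 5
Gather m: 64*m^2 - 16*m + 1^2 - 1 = 64*m^2 - 16*m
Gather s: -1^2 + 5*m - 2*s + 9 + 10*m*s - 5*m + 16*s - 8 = s*(10*m + 14)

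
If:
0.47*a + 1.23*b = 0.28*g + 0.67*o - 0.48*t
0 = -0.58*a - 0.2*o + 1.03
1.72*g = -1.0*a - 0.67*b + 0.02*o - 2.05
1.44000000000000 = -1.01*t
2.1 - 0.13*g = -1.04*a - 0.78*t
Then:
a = -1.25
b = 5.27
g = -2.41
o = 8.78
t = -1.43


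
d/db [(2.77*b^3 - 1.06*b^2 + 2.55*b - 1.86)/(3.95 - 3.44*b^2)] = (-9.5288*b^4 + 41.5965*b^2 - 21.1708*b + 10.0725)/(11.8336*b^4 - 27.176*b^2 + 15.6025)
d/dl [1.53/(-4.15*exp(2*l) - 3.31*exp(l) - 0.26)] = (12.699*exp(l) + 5.0643)*exp(l)/(4.15*exp(2*l) + 3.31*exp(l) + 0.26)^2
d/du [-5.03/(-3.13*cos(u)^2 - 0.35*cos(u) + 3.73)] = (31.4878*cos(u) + 1.7605)*sin(u)/(3.13*cos(u)^2 + 0.35*cos(u) - 3.73)^2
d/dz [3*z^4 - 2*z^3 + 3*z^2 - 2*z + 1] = 12*z^3 - 6*z^2 + 6*z - 2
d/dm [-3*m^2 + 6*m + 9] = 6 - 6*m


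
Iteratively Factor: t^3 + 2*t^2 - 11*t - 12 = (t + 4)*(t^2 - 2*t - 3) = (t - 3)*(t + 4)*(t + 1)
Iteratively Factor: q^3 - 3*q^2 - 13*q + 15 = (q - 5)*(q^2 + 2*q - 3) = (q - 5)*(q + 3)*(q - 1)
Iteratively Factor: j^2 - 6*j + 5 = (j - 5)*(j - 1)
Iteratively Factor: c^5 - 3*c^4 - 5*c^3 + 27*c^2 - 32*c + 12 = (c + 3)*(c^4 - 6*c^3 + 13*c^2 - 12*c + 4) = (c - 1)*(c + 3)*(c^3 - 5*c^2 + 8*c - 4) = (c - 1)^2*(c + 3)*(c^2 - 4*c + 4) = (c - 2)*(c - 1)^2*(c + 3)*(c - 2)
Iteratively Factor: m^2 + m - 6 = (m + 3)*(m - 2)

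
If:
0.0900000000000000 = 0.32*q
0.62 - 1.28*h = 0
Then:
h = 0.48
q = 0.28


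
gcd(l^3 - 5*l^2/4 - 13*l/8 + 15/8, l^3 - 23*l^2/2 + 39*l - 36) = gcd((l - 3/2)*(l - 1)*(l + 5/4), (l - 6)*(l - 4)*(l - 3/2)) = l - 3/2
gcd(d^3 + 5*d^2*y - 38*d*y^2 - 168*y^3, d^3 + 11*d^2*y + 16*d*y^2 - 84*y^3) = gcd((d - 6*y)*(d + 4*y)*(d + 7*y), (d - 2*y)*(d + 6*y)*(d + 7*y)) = d + 7*y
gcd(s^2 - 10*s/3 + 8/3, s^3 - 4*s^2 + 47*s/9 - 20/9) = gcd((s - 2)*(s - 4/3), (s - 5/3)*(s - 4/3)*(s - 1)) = s - 4/3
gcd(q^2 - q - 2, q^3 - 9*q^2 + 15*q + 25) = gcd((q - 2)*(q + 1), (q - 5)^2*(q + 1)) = q + 1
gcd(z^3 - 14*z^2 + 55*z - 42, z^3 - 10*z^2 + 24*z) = z - 6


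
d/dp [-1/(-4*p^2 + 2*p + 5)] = 2*(1 - 4*p)/(-4*p^2 + 2*p + 5)^2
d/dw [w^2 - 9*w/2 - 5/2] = 2*w - 9/2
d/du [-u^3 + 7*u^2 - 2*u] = -3*u^2 + 14*u - 2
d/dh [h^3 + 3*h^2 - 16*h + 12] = 3*h^2 + 6*h - 16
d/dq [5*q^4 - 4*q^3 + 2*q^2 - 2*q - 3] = 20*q^3 - 12*q^2 + 4*q - 2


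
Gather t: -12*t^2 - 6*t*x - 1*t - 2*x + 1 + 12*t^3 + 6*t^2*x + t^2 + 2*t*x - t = 12*t^3 + t^2*(6*x - 11) + t*(-4*x - 2) - 2*x + 1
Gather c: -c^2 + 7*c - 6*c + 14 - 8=-c^2 + c + 6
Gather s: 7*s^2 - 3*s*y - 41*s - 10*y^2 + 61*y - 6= 7*s^2 + s*(-3*y - 41) - 10*y^2 + 61*y - 6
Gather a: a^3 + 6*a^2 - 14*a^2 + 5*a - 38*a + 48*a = a^3 - 8*a^2 + 15*a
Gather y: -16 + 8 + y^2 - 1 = y^2 - 9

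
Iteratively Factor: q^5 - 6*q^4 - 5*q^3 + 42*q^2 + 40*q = (q - 5)*(q^4 - q^3 - 10*q^2 - 8*q) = (q - 5)*(q + 1)*(q^3 - 2*q^2 - 8*q) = (q - 5)*(q - 4)*(q + 1)*(q^2 + 2*q) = q*(q - 5)*(q - 4)*(q + 1)*(q + 2)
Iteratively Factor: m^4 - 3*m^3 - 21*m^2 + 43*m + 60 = (m + 4)*(m^3 - 7*m^2 + 7*m + 15) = (m - 3)*(m + 4)*(m^2 - 4*m - 5) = (m - 3)*(m + 1)*(m + 4)*(m - 5)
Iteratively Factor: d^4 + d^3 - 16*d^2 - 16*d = (d + 4)*(d^3 - 3*d^2 - 4*d) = d*(d + 4)*(d^2 - 3*d - 4) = d*(d + 1)*(d + 4)*(d - 4)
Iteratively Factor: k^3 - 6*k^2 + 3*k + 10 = (k + 1)*(k^2 - 7*k + 10) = (k - 2)*(k + 1)*(k - 5)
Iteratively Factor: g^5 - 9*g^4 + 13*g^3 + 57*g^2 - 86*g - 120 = (g + 1)*(g^4 - 10*g^3 + 23*g^2 + 34*g - 120) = (g - 5)*(g + 1)*(g^3 - 5*g^2 - 2*g + 24) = (g - 5)*(g - 4)*(g + 1)*(g^2 - g - 6) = (g - 5)*(g - 4)*(g + 1)*(g + 2)*(g - 3)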